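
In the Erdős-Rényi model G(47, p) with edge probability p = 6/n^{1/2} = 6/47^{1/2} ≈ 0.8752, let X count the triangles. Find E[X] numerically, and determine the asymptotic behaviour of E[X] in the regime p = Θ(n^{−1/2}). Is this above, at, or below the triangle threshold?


Number of potential triangles: C(47, 3) = 16215.
Each occurs with probability p³ ≈ (0.8752)³ ≈ 6.703583e-01.
By linearity: E[X] = C(47, 3)·p³ ≈ 16215 · 6.703583e-01 ≈ 10869.8592.
Since α = 1/2 < 1, p = c/n^{1/2} ≫ 1/n is above the triangle threshold p ~ 1/n. Asymptotically E[X] ~ (c³/6)·n^{3(1−α)} = (6³/6)·n^{1.5} → ∞; triangles are abundant w.h.p.

E[X] ≈ 10869.8592; in regime p = Θ(1/n^{1/2}) E[X] diverges (above the triangle threshold p ~ 1/n).


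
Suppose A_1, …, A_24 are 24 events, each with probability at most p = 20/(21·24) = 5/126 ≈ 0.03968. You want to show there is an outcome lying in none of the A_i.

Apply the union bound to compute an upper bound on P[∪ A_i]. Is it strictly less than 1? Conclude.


Union bound: P[∪_{i=1}^{24} A_i] ≤ Σ_i P[A_i] ≤ 24·p = 24·(5/126) = 20/21.
Numerically: 20/21 ≈ 0.95238.
Is 20/21 < 1? YES.
Since P[∪ A_i] ≤ 20/21 < 1, the complement has P[∩ A_i^c] ≥ 1 − 20/21 = 1/21 > 0, so some outcome avoids every A_i.

24·p = 20/21 ≈ 0.95238; existence CERTIFIED by the union bound.


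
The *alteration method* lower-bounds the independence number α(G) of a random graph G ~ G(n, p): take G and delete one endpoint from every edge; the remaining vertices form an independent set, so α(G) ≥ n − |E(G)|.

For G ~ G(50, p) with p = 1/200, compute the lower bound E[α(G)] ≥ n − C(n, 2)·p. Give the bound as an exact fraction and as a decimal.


E[|E(G)|] = C(50, 2)·p = 1225 · (1/200) = 49/8.
E[α(G)] ≥ n − E[|E(G)|] = 50 − 49/8 = 351/8.
Numerically: ≈ 43.87500.
(This is only a lower bound; the true E[α(G)] may be larger.)

E[α(G)] ≥ 351/8 ≈ 43.87500.


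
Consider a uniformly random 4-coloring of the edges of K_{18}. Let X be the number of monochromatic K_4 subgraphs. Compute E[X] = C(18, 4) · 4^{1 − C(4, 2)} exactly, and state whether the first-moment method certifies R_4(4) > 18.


E[X] = C(18, 4) · 4^{1 − 6} = 3060 · 4^{−5} = 3060/1024.
As a reduced fraction: E[X] = 765/256 ≈ 2.9883.
Is E[X] < 1? NO.
Since E[X] ≥ 1, the first-moment bound is inconclusive at n = 18; it does NOT by itself certify R_4(4) > 18.

E[X] = 765/256 ≈ 2.9883; E[X] ≥ 1; first-moment method inconclusive here.


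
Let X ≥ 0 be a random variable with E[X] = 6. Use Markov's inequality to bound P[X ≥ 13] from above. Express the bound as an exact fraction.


μ = E[X] = 6, a = 13.
Markov: P[X ≥ 13] ≤ μ/a = (6)/13 = 6/13.
Numerically: ≈ 0.4615.
(Since a = 13 > μ = 6.0000, the bound 6/13 is < 1 and informative.)

P[X ≥ 13] ≤ 6/13 ≈ 0.4615.


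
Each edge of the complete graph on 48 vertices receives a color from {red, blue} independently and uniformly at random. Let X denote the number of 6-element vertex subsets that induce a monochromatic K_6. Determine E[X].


Let X = Σ_S X_S over the C(48, 6) = 12271512 subsets S of size 6, where X_S = 1 if the K_6 on S is monochromatic.
For a fixed S, the K_6 on S has C(6, 2) = 15 edges. P[all 15 edges red] = (1/2)^15, and likewise for blue, so P[monochromatic] = 2·(1/2)^15 = 2^{1 − 15} = 1/16384.
Summing: E[X] = C(48, 6) · 2^{1 − 15} = 12271512 · 1/16384 = 1533939/2048.
Numerically: E[X] ≈ 748.99365.

E[X] = C(48,6)·2^(1−C(6,2)) = 1533939/2048 ≈ 748.99365.


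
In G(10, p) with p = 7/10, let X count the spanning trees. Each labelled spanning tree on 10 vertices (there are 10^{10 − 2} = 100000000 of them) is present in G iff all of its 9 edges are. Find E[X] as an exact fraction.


K_10 has 10^{10 − 2} = 100000000 labelled spanning trees.
For each such spanning tree H, let X_H = 1 if all 9 edges of H are present in G. Then P[X_H = 1] = p^{9} = (7/10)^{9} = 40353607/1000000000.
By linearity: E[X] = Σ_H E[X_H] = 100000000 · p^{9} = 100000000 · 40353607/1000000000 = 40353607/10.
Numerically: E[X] ≈ 4.035e+06.

E[X] = 100000000 · (7/10)^{9} = 40353607/10 ≈ 4.035e+06.


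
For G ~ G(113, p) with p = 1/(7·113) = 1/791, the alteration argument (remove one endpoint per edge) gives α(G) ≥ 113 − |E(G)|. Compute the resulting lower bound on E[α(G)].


E[|E(G)|] = C(113, 2)·p = 6328 · (1/791) = 8.
E[α(G)] ≥ n − E[|E(G)|] = 113 − 8 = 105.
Numerically: ≈ 105.00000.
(This is only a lower bound; the true E[α(G)] may be larger.)

E[α(G)] ≥ 105 ≈ 105.00000.


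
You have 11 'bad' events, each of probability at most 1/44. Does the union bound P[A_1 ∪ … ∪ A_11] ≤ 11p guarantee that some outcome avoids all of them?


Union bound: P[∪_{i=1}^{11} A_i] ≤ Σ_i P[A_i] ≤ 11·p = 11·(1/44) = 1/4.
Numerically: 1/4 ≈ 0.2500000.
Is 1/4 < 1? YES.
Since P[∪ A_i] ≤ 1/4 < 1, the complement has P[∩ A_i^c] ≥ 1 − 1/4 = 3/4 > 0, so some outcome avoids every A_i.

11·p = 1/4 ≈ 0.2500000; existence CERTIFIED by the union bound.


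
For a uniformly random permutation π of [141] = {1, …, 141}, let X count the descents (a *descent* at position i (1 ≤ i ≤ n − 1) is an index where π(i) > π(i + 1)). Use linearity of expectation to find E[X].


Write X = Σ X_I over i = 1, …, 140, with X_I the indicator of one descent.
There are 140 indicators.
For each fixed i, the pair (π(i), π(i+1)) is a uniformly random ordered pair of distinct values from {1, …, 141}; by symmetry P[π(i) > π(i+1)] = 1/2.
By linearity: E[X] = 140 · (1/2) = (141 − 1) · (1/2) = 70 ≈ 70.000000.

E[X] = 70 = 70.000000.


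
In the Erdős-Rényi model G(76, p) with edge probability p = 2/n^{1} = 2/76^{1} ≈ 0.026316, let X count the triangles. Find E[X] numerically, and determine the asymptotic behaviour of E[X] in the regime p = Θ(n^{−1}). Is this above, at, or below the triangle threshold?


Number of potential triangles: C(76, 3) = 70300.
Each occurs with probability p³ ≈ (0.026316)³ ≈ 1.8224231e-05.
By linearity: E[X] = C(76, 3)·p³ ≈ 70300 · 1.8224231e-05 ≈ 1.28116.
Here α = 1, so p = 2/n is exactly at the triangle threshold p ~ 1/n. Asymptotically E[X] → c³/6 = 2³/6 = 4/3 ≈ 1.33333, a bounded constant. In this regime the triangle count is asymptotically Poisson(c³/6).

E[X] ≈ 1.28116; in regime p = Θ(1/n^{1}) E[X] stays bounded (at the triangle threshold p ~ 1/n).


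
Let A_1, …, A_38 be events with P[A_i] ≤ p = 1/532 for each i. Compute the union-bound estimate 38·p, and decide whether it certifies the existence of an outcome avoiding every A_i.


Union bound: P[∪_{i=1}^{38} A_i] ≤ Σ_i P[A_i] ≤ 38·p = 38·(1/532) = 1/14.
Numerically: 1/14 ≈ 0.0714.
Is 1/14 < 1? YES.
Since P[∪ A_i] ≤ 1/14 < 1, the complement has P[∩ A_i^c] ≥ 1 − 1/14 = 13/14 > 0, so some outcome avoids every A_i.

38·p = 1/14 ≈ 0.0714; existence CERTIFIED by the union bound.


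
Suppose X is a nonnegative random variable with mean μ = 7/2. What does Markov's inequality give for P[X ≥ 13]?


μ = E[X] = 7/2, a = 13.
Markov: P[X ≥ 13] ≤ μ/a = (7/2)/13 = 7/26.
Numerically: ≈ 0.269231.
(Since a = 13 > μ = 3.500000, the bound 7/26 is < 1 and informative.)

P[X ≥ 13] ≤ 7/26 ≈ 0.269231.


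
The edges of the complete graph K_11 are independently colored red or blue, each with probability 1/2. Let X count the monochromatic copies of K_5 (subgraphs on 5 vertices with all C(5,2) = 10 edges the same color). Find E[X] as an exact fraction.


Let X = Σ_S X_S over the C(11, 5) = 462 subsets S of size 5, where X_S = 1 if the K_5 on S is monochromatic.
For a fixed S, the K_5 on S has C(5, 2) = 10 edges. P[all 10 edges red] = (1/2)^10, and likewise for blue, so P[monochromatic] = 2·(1/2)^10 = 2^{1 − 10} = 1/512.
By linearity: E[X] = C(11, 5) · 2^{1 − 10} = 462 · 1/512 = 231/256.
Numerically: E[X] ≈ 0.902.

E[X] = C(11,5)·2^(1−C(5,2)) = 231/256 ≈ 0.902.


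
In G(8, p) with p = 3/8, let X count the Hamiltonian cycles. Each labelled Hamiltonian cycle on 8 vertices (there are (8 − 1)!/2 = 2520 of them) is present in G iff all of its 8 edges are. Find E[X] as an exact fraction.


K_8 has (8 − 1)!/2 = 2520 labelled Hamiltonian cycles.
For each such Hamiltonian cycle H, let X_H = 1 if all 8 edges of H are present in G. Then P[X_H = 1] = p^{8} = (3/8)^{8} = 6561/16777216.
By linearity of expectation: E[X] = Σ_H E[X_H] = 2520 · p^{8} = 2520 · 6561/16777216 = 2066715/2097152.
Numerically: E[X] ≈ 0.985487.

E[X] = 2520 · (3/8)^{8} = 2066715/2097152 ≈ 0.985487.


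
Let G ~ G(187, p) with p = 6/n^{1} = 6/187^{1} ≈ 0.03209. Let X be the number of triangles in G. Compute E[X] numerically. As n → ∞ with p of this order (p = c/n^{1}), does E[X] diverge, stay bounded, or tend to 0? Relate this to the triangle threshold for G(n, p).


Number of potential triangles: C(187, 3) = 1072445.
Each occurs with probability p³ ≈ (0.03209)³ ≈ 3.303155e-05.
By linearity: E[X] = C(187, 3)·p³ ≈ 1072445 · 3.303155e-05 ≈ 35.4245.
Here α = 1, so p = 6/n is exactly at the triangle threshold p ~ 1/n. Asymptotically E[X] → c³/6 = 6³/6 = 36 ≈ 36.0000, a bounded constant. In this regime the triangle count is asymptotically Poisson(c³/6).

E[X] ≈ 35.4245; in regime p = Θ(1/n^{1}) E[X] stays bounded (at the triangle threshold p ~ 1/n).


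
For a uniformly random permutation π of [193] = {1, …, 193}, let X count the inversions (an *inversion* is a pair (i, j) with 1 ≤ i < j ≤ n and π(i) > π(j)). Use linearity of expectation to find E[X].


Write X = Σ X_I over the C(193, 2) = 18528 pairs i < j, with X_I the indicator of one inversion.
There are 18528 indicators.
For each fixed pair i < j, the values π(i) and π(j) are two distinct elements of {1, …, 193} in uniformly random order; by symmetry P[π(i) > π(j)] = 1/2.
By linearity: E[X] = 18528 · (1/2) = C(193, 2) · (1/2) = 18528/2 = 9264 ≈ 9264.0000.

E[X] = 9264 = 9264.0000.


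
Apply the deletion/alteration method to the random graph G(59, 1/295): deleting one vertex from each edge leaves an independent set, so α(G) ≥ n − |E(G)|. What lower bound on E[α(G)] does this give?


E[|E(G)|] = C(59, 2)·p = 1711 · (1/295) = 29/5.
E[α(G)] ≥ n − E[|E(G)|] = 59 − 29/5 = 266/5.
Numerically: ≈ 53.200000.
(This is only a lower bound; the true E[α(G)] may be larger.)

E[α(G)] ≥ 266/5 ≈ 53.200000.


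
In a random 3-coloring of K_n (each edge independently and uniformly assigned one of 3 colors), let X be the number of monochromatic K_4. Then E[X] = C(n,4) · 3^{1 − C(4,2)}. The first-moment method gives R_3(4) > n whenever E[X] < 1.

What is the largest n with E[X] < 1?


We need C(n, 4) · 3^{1 − 6} < 1, i.e. C(n, 4) < 3^{6 − 1} = 243.
Check values of n near the boundary:
  n = 4: C(4, 4) = 1; 1 < 243? YES
  n = 5: C(5, 4) = 5; 5 < 243? YES
  n = 6: C(6, 4) = 15; 15 < 243? YES
  n = 7: C(7, 4) = 35; 35 < 243? YES
  n = 8: C(8, 4) = 70; 70 < 243? YES
  n = 9: C(9, 4) = 126; 126 < 243? YES
  n = 10: C(10, 4) = 210; 210 < 243? YES
  n = 11: C(11, 4) = 330; 330 < 243? NO
  n = 12: C(12, 4) = 495; 495 < 243? NO
The largest n with C(n, 4) < 243 is n = 10 (where E[X] = 70/81 ≈ 0.864). Hence R_3(4) > 10, i.e. R_3(4) ≥ 11.

Largest n = 10; hence R_3(4) > 10.


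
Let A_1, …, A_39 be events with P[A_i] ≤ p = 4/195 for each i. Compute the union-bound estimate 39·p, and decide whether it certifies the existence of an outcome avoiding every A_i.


Union bound: P[∪_{i=1}^{39} A_i] ≤ Σ_i P[A_i] ≤ 39·p = 39·(4/195) = 4/5.
Numerically: 4/5 ≈ 0.80000.
Is 4/5 < 1? YES.
Since P[∪ A_i] ≤ 4/5 < 1, the complement has P[∩ A_i^c] ≥ 1 − 4/5 = 1/5 > 0, so some outcome avoids every A_i.

39·p = 4/5 ≈ 0.80000; existence CERTIFIED by the union bound.


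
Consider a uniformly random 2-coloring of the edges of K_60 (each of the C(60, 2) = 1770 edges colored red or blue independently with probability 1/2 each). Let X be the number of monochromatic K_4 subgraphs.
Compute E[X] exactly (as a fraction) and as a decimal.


Let X = Σ_S X_S over the C(60, 4) = 487635 subsets S of size 4, where X_S = 1 if the K_4 on S is monochromatic.
For a fixed S, the K_4 on S has C(4, 2) = 6 edges. P[all 6 edges red] = (1/2)^6, and likewise for blue, so P[monochromatic] = 2·(1/2)^6 = 2^{1 − 6} = 1/32.
By linearity: E[X] = C(60, 4) · 2^{1 − 6} = 487635 · 1/32 = 487635/32.
Numerically: E[X] ≈ 15238.59375.

E[X] = C(60,4)·2^(1−C(4,2)) = 487635/32 ≈ 15238.59375.


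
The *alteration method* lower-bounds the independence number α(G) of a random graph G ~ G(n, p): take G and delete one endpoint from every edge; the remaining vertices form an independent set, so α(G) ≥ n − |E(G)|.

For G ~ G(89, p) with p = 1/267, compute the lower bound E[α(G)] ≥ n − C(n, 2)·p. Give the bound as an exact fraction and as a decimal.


E[|E(G)|] = C(89, 2)·p = 3916 · (1/267) = 44/3.
E[α(G)] ≥ n − E[|E(G)|] = 89 − 44/3 = 223/3.
Numerically: ≈ 74.333333.
(This is only a lower bound; the true E[α(G)] may be larger.)

E[α(G)] ≥ 223/3 ≈ 74.333333.


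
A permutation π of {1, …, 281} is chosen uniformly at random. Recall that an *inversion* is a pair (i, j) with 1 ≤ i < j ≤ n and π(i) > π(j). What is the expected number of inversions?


Write X = Σ X_I over the C(281, 2) = 39340 pairs i < j, with X_I the indicator of one inversion.
There are 39340 indicators.
For each fixed pair i < j, the values π(i) and π(j) are two distinct elements of {1, …, 281} in uniformly random order; by symmetry P[π(i) > π(j)] = 1/2.
By linearity: E[X] = 39340 · (1/2) = C(281, 2) · (1/2) = 39340/2 = 19670 ≈ 19670.00000.

E[X] = 19670 = 19670.00000.


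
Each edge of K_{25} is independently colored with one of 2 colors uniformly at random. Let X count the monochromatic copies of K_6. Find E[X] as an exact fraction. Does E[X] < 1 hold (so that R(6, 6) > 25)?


E[X] = C(25, 6) · 2^{1 − 15} = 177100 · 2^{−14} = 177100/16384.
As a reduced fraction: E[X] = 44275/4096 ≈ 10.809326.
Is E[X] < 1? NO.
Since E[X] ≥ 1, the first-moment bound is inconclusive at n = 25; it does NOT by itself certify R(6, 6) > 25.

E[X] = 44275/4096 ≈ 10.809326; E[X] ≥ 1; first-moment method inconclusive here.


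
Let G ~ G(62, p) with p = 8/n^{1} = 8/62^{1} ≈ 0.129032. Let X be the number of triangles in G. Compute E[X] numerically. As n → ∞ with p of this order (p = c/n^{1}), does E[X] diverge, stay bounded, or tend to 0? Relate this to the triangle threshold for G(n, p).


Number of potential triangles: C(62, 3) = 37820.
Each occurs with probability p³ ≈ (0.129032)³ ≈ 2.14829982e-03.
By linearity: E[X] = C(62, 3)·p³ ≈ 37820 · 2.14829982e-03 ≈ 81.248699.
Here α = 1, so p = 8/n is exactly at the triangle threshold p ~ 1/n. Asymptotically E[X] → c³/6 = 8³/6 = 256/3 ≈ 85.333333, a bounded constant. In this regime the triangle count is asymptotically Poisson(c³/6).

E[X] ≈ 81.248699; in regime p = Θ(1/n^{1}) E[X] stays bounded (at the triangle threshold p ~ 1/n).


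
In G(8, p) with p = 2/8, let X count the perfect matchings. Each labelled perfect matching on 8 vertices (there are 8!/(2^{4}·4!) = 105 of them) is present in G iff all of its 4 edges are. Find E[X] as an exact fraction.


K_8 has 8!/(2^{4}·4!) = 105 labelled perfect matchings.
For each such perfect matching H, let X_H = 1 if all 4 edges of H are present in G. Then P[X_H = 1] = p^{4} = (1/4)^{4} = 1/256.
By linearity of expectation: E[X] = Σ_H E[X_H] = 105 · p^{4} = 105 · 1/256 = 105/256.
Numerically: E[X] ≈ 0.410156.

E[X] = 105 · (1/4)^{4} = 105/256 ≈ 0.410156.


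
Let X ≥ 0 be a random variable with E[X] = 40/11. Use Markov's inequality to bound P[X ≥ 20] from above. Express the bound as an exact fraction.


μ = E[X] = 40/11, a = 20.
Markov: P[X ≥ 20] ≤ μ/a = (40/11)/20 = 2/11.
Numerically: ≈ 0.1818.
(Since a = 20 > μ = 3.6364, the bound 2/11 is < 1 and informative.)

P[X ≥ 20] ≤ 2/11 ≈ 0.1818.


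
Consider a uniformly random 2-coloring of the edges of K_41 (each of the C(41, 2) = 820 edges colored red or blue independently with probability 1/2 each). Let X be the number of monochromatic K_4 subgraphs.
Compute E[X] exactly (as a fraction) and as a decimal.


Let X = Σ_S X_S over the C(41, 4) = 101270 subsets S of size 4, where X_S = 1 if the K_4 on S is monochromatic.
For a fixed S, the K_4 on S has C(4, 2) = 6 edges. P[all 6 edges red] = (1/2)^6, and likewise for blue, so P[monochromatic] = 2·(1/2)^6 = 2^{1 − 6} = 1/32.
By linearity of expectation: E[X] = C(41, 4) · 2^{1 − 6} = 101270 · 1/32 = 50635/16.
Numerically: E[X] ≈ 3164.688.

E[X] = C(41,4)·2^(1−C(4,2)) = 50635/16 ≈ 3164.688.


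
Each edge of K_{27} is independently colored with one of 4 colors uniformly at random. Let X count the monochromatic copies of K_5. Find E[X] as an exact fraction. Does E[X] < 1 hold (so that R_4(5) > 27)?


E[X] = C(27, 5) · 4^{1 − 10} = 80730 · 4^{−9} = 80730/262144.
As a reduced fraction: E[X] = 40365/131072 ≈ 0.307961.
Is E[X] < 1? YES.
Since E[X] < 1, there exists a 4-coloring of K_{27} with no monochromatic K_5; hence R_4(5) > 27.

E[X] = 40365/131072 ≈ 0.307961; E[X] < 1, so R_4(5) > 27.


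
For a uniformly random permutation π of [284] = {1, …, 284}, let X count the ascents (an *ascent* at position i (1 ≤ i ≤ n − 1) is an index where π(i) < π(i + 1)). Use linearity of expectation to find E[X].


Write X = Σ X_I over i = 1, …, 283, with X_I the indicator of one ascent.
There are 283 indicators.
For each fixed i, the pair (π(i), π(i+1)) is a uniformly random ordered pair of distinct values from {1, …, 284}; by symmetry P[π(i) < π(i+1)] = 1/2.
By linearity: E[X] = 283 · (1/2) = (284 − 1) · (1/2) = 283/2 ≈ 141.500000.

E[X] = 283/2 = 141.500000.


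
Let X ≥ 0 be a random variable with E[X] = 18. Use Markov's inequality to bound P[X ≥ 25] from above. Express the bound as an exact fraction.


μ = E[X] = 18, a = 25.
Markov: P[X ≥ 25] ≤ μ/a = (18)/25 = 18/25.
Numerically: ≈ 0.720000.
(Since a = 25 > μ = 18.000000, the bound 18/25 is < 1 and informative.)

P[X ≥ 25] ≤ 18/25 ≈ 0.720000.


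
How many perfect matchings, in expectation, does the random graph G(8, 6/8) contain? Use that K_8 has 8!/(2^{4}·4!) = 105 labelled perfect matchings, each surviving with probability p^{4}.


K_8 has 8!/(2^{4}·4!) = 105 labelled perfect matchings.
For each such perfect matching H, let X_H = 1 if all 4 edges of H are present in G. Then P[X_H = 1] = p^{4} = (3/4)^{4} = 81/256.
By linearity of expectation: E[X] = Σ_H E[X_H] = 105 · p^{4} = 105 · 81/256 = 8505/256.
Numerically: E[X] ≈ 33.2.

E[X] = 105 · (3/4)^{4} = 8505/256 ≈ 33.2.


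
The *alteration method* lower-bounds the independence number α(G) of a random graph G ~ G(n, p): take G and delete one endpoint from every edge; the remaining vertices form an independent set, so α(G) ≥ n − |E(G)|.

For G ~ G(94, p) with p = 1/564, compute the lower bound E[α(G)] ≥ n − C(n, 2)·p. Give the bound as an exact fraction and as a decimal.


E[|E(G)|] = C(94, 2)·p = 4371 · (1/564) = 31/4.
E[α(G)] ≥ n − E[|E(G)|] = 94 − 31/4 = 345/4.
Numerically: ≈ 86.250.
(This is only a lower bound; the true E[α(G)] may be larger.)

E[α(G)] ≥ 345/4 ≈ 86.250.


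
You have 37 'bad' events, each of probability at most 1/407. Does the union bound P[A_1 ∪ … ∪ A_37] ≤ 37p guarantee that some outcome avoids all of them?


Union bound: P[∪_{i=1}^{37} A_i] ≤ Σ_i P[A_i] ≤ 37·p = 37·(1/407) = 1/11.
Numerically: 1/11 ≈ 0.091.
Is 1/11 < 1? YES.
Since P[∪ A_i] ≤ 1/11 < 1, the complement has P[∩ A_i^c] ≥ 1 − 1/11 = 10/11 > 0, so some outcome avoids every A_i.

37·p = 1/11 ≈ 0.091; existence CERTIFIED by the union bound.


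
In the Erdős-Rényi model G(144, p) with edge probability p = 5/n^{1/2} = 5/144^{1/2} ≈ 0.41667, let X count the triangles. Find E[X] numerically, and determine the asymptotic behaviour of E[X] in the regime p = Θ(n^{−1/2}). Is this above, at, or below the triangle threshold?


Number of potential triangles: C(144, 3) = 487344.
Each occurs with probability p³ ≈ (0.41667)³ ≈ 7.2337963e-02.
By linearity: E[X] = C(144, 3)·p³ ≈ 487344 · 7.2337963e-02 ≈ 35253.47222.
Since α = 1/2 < 1, p = c/n^{1/2} ≫ 1/n is above the triangle threshold p ~ 1/n. Asymptotically E[X] ~ (c³/6)·n^{3(1−α)} = (5³/6)·n^{1.5} → ∞; triangles are abundant w.h.p.

E[X] ≈ 35253.47222; in regime p = Θ(1/n^{1/2}) E[X] diverges (above the triangle threshold p ~ 1/n).


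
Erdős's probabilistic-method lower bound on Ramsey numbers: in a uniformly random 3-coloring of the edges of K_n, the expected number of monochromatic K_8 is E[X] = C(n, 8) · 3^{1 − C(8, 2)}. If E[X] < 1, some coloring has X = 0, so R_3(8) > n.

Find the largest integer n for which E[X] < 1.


We need C(n, 8) · 3^{1 − 28} < 1, i.e. C(n, 8) < 3^{28 − 1} = 7625597484987.
Check values of n near the boundary:
  n = 155: C(155, 8) = 6876747915675; 6876747915675 < 7625597484987? YES
  n = 156: C(156, 8) = 7248464019225; 7248464019225 < 7625597484987? YES
  n = 157: C(157, 8) = 7637643295425; 7637643295425 < 7625597484987? NO
  n = 158: C(158, 8) = 8044984271181; 8044984271181 < 7625597484987? NO
  n = 159: C(159, 8) = 8471208603429; 8471208603429 < 7625597484987? NO
The largest n with C(n, 8) < 7625597484987 is n = 156 (where E[X] = 805384891025/847288609443 ≈ 0.9505). Hence R_3(8) > 156, i.e. R_3(8) ≥ 157.

Largest n = 156; hence R_3(8) > 156.


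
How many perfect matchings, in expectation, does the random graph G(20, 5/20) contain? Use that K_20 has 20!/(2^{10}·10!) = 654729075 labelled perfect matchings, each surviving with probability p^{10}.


K_20 has 20!/(2^{10}·10!) = 654729075 labelled perfect matchings.
For each such perfect matching H, let X_H = 1 if all 10 edges of H are present in G. Then P[X_H = 1] = p^{10} = (1/4)^{10} = 1/1048576.
Summing the indicators: E[X] = Σ_H E[X_H] = 654729075 · p^{10} = 654729075 · 1/1048576 = 654729075/1048576.
Numerically: E[X] ≈ 624.398.

E[X] = 654729075 · (1/4)^{10} = 654729075/1048576 ≈ 624.398.


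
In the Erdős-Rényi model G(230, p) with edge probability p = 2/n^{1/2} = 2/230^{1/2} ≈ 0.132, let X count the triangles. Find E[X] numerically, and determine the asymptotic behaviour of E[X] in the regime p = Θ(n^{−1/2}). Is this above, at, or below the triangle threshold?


Number of potential triangles: C(230, 3) = 2001460.
Each occurs with probability p³ ≈ (0.132)³ ≈ 2.29350e-03.
By linearity: E[X] = C(230, 3)·p³ ≈ 2001460 · 2.29350e-03 ≈ 4590.343.
Since α = 1/2 < 1, p = c/n^{1/2} ≫ 1/n is above the triangle threshold p ~ 1/n. Asymptotically E[X] ~ (c³/6)·n^{3(1−α)} = (2³/6)·n^{1.5} → ∞; triangles are abundant w.h.p.

E[X] ≈ 4590.343; in regime p = Θ(1/n^{1/2}) E[X] diverges (above the triangle threshold p ~ 1/n).


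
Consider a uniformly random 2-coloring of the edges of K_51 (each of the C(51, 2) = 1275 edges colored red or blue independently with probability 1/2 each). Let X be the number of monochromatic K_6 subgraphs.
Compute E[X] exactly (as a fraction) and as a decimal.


Let X = Σ_S X_S over the C(51, 6) = 18009460 subsets S of size 6, where X_S = 1 if the K_6 on S is monochromatic.
For a fixed S, the K_6 on S has C(6, 2) = 15 edges. P[all 15 edges red] = (1/2)^15, and likewise for blue, so P[monochromatic] = 2·(1/2)^15 = 2^{1 − 15} = 1/16384.
By linearity of expectation: E[X] = C(51, 6) · 2^{1 − 15} = 18009460 · 1/16384 = 4502365/4096.
Numerically: E[X] ≈ 1099.210.

E[X] = C(51,6)·2^(1−C(6,2)) = 4502365/4096 ≈ 1099.210.


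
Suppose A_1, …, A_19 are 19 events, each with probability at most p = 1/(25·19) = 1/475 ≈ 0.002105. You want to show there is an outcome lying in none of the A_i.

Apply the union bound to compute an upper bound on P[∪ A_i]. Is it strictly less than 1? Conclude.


Union bound: P[∪_{i=1}^{19} A_i] ≤ Σ_i P[A_i] ≤ 19·p = 19·(1/475) = 1/25.
Numerically: 1/25 ≈ 0.040000.
Is 1/25 < 1? YES.
Since P[∪ A_i] ≤ 1/25 < 1, the complement has P[∩ A_i^c] ≥ 1 − 1/25 = 24/25 > 0, so some outcome avoids every A_i.

19·p = 1/25 ≈ 0.040000; existence CERTIFIED by the union bound.


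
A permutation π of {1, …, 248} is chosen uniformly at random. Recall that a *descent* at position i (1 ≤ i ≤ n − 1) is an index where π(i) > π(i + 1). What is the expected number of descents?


Write X = Σ X_I over i = 1, …, 247, with X_I the indicator of one descent.
There are 247 indicators.
For each fixed i, the pair (π(i), π(i+1)) is a uniformly random ordered pair of distinct values from {1, …, 248}; by symmetry P[π(i) > π(i+1)] = 1/2.
By linearity: E[X] = 247 · (1/2) = (248 − 1) · (1/2) = 247/2 ≈ 123.5000.

E[X] = 247/2 = 123.5000.


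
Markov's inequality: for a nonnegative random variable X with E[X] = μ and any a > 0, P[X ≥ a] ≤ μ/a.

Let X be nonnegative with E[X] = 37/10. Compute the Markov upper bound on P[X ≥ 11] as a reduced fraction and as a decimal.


μ = E[X] = 37/10, a = 11.
Markov: P[X ≥ 11] ≤ μ/a = (37/10)/11 = 37/110.
Numerically: ≈ 0.336364.
(Since a = 11 > μ = 3.700000, the bound 37/110 is < 1 and informative.)

P[X ≥ 11] ≤ 37/110 ≈ 0.336364.


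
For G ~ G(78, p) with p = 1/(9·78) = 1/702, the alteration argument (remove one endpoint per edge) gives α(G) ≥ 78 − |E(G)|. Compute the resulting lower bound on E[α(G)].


E[|E(G)|] = C(78, 2)·p = 3003 · (1/702) = 77/18.
E[α(G)] ≥ n − E[|E(G)|] = 78 − 77/18 = 1327/18.
Numerically: ≈ 73.7222.
(This is only a lower bound; the true E[α(G)] may be larger.)

E[α(G)] ≥ 1327/18 ≈ 73.7222.


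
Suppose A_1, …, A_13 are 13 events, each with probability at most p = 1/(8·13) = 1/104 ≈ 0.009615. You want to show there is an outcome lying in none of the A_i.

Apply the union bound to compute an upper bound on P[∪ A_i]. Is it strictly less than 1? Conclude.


Union bound: P[∪_{i=1}^{13} A_i] ≤ Σ_i P[A_i] ≤ 13·p = 13·(1/104) = 1/8.
Numerically: 1/8 ≈ 0.125000.
Is 1/8 < 1? YES.
Since P[∪ A_i] ≤ 1/8 < 1, the complement has P[∩ A_i^c] ≥ 1 − 1/8 = 7/8 > 0, so some outcome avoids every A_i.

13·p = 1/8 ≈ 0.125000; existence CERTIFIED by the union bound.


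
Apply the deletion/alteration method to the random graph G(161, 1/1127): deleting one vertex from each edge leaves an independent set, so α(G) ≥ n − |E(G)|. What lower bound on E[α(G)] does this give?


E[|E(G)|] = C(161, 2)·p = 12880 · (1/1127) = 80/7.
E[α(G)] ≥ n − E[|E(G)|] = 161 − 80/7 = 1047/7.
Numerically: ≈ 149.5714.
(This is only a lower bound; the true E[α(G)] may be larger.)

E[α(G)] ≥ 1047/7 ≈ 149.5714.


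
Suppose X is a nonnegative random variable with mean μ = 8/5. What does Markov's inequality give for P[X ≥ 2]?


μ = E[X] = 8/5, a = 2.
Markov: P[X ≥ 2] ≤ μ/a = (8/5)/2 = 4/5.
Numerically: ≈ 0.80000.
(Since a = 2 > μ = 1.60000, the bound 4/5 is < 1 and informative.)

P[X ≥ 2] ≤ 4/5 ≈ 0.80000.


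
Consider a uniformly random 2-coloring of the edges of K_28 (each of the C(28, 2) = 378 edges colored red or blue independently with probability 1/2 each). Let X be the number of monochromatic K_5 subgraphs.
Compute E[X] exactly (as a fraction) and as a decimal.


Let X = Σ_S X_S over the C(28, 5) = 98280 subsets S of size 5, where X_S = 1 if the K_5 on S is monochromatic.
For a fixed S, the K_5 on S has C(5, 2) = 10 edges. P[all 10 edges red] = (1/2)^10, and likewise for blue, so P[monochromatic] = 2·(1/2)^10 = 2^{1 − 10} = 1/512.
By linearity of expectation: E[X] = C(28, 5) · 2^{1 − 10} = 98280 · 1/512 = 12285/64.
Numerically: E[X] ≈ 191.9531.

E[X] = C(28,5)·2^(1−C(5,2)) = 12285/64 ≈ 191.9531.


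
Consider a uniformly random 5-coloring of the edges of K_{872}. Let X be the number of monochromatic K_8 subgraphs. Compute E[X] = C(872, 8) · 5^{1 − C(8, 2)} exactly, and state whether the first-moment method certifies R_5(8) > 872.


E[X] = C(872, 8) · 5^{1 − 28} = 8028343903111291045 · 5^{−27} = 8028343903111291045/7450580596923828125.
As a reduced fraction: E[X] = 1605668780622258209/1490116119384765625 ≈ 1.07755.
Is E[X] < 1? NO.
Since E[X] ≥ 1, the first-moment bound is inconclusive at n = 872; it does NOT by itself certify R_5(8) > 872.

E[X] = 1605668780622258209/1490116119384765625 ≈ 1.07755; E[X] ≥ 1; first-moment method inconclusive here.


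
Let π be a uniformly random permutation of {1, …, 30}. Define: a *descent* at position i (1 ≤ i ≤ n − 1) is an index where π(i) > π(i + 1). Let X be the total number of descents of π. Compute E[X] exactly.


Write X = Σ X_I over i = 1, …, 29, with X_I the indicator of one descent.
There are 29 indicators.
For each fixed i, the pair (π(i), π(i+1)) is a uniformly random ordered pair of distinct values from {1, …, 30}; by symmetry P[π(i) > π(i+1)] = 1/2.
By linearity: E[X] = 29 · (1/2) = (30 − 1) · (1/2) = 29/2 ≈ 14.500000.

E[X] = 29/2 = 14.500000.


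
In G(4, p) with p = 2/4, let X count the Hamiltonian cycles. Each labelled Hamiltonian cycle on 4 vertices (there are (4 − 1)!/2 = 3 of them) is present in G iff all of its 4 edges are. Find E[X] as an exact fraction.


K_4 has (4 − 1)!/2 = 3 labelled Hamiltonian cycles.
For each such Hamiltonian cycle H, let X_H = 1 if all 4 edges of H are present in G. Then P[X_H = 1] = p^{4} = (1/2)^{4} = 1/16.
Summing the indicators: E[X] = Σ_H E[X_H] = 3 · p^{4} = 3 · 1/16 = 3/16.
Numerically: E[X] ≈ 0.1875.

E[X] = 3 · (1/2)^{4} = 3/16 ≈ 0.1875.


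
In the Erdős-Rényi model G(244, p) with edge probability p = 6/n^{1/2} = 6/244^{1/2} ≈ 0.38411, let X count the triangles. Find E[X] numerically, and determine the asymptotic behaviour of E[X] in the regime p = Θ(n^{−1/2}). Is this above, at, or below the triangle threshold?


Number of potential triangles: C(244, 3) = 2391444.
Each occurs with probability p³ ≈ (0.38411)³ ≈ 5.6672062e-02.
By linearity: E[X] = C(244, 3)·p³ ≈ 2391444 · 5.6672062e-02 ≈ 135528.06170.
Since α = 1/2 < 1, p = c/n^{1/2} ≫ 1/n is above the triangle threshold p ~ 1/n. Asymptotically E[X] ~ (c³/6)·n^{3(1−α)} = (6³/6)·n^{1.5} → ∞; triangles are abundant w.h.p.

E[X] ≈ 135528.06170; in regime p = Θ(1/n^{1/2}) E[X] diverges (above the triangle threshold p ~ 1/n).


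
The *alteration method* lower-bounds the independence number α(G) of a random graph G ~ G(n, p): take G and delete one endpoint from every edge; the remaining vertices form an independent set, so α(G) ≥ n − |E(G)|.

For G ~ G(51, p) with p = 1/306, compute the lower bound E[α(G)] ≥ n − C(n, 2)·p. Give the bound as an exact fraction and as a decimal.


E[|E(G)|] = C(51, 2)·p = 1275 · (1/306) = 25/6.
E[α(G)] ≥ n − E[|E(G)|] = 51 − 25/6 = 281/6.
Numerically: ≈ 46.83333.
(This is only a lower bound; the true E[α(G)] may be larger.)

E[α(G)] ≥ 281/6 ≈ 46.83333.


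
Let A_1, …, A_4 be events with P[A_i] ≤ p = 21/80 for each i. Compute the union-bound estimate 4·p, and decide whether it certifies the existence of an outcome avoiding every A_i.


Union bound: P[∪_{i=1}^{4} A_i] ≤ Σ_i P[A_i] ≤ 4·p = 4·(21/80) = 21/20.
Numerically: 21/20 ≈ 1.0500.
Is 21/20 < 1? NO.
Since the bound 21/20 is ≥ 1, the union bound is uninformative here; it does NOT by itself certify existence.

4·p = 21/20 ≈ 1.0500; existence NOT certified by the union bound.


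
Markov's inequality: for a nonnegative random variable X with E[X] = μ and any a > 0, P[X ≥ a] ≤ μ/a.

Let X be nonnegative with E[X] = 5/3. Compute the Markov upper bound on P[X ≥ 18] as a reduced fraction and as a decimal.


μ = E[X] = 5/3, a = 18.
Markov: P[X ≥ 18] ≤ μ/a = (5/3)/18 = 5/54.
Numerically: ≈ 0.093.
(Since a = 18 > μ = 1.667, the bound 5/54 is < 1 and informative.)

P[X ≥ 18] ≤ 5/54 ≈ 0.093.


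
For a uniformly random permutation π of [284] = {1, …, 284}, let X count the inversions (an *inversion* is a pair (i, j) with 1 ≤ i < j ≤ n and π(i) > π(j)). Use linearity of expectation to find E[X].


Write X = Σ X_I over the C(284, 2) = 40186 pairs i < j, with X_I the indicator of one inversion.
There are 40186 indicators.
For each fixed pair i < j, the values π(i) and π(j) are two distinct elements of {1, …, 284} in uniformly random order; by symmetry P[π(i) > π(j)] = 1/2.
By linearity: E[X] = 40186 · (1/2) = C(284, 2) · (1/2) = 40186/2 = 20093 ≈ 20093.0000.

E[X] = 20093 = 20093.0000.


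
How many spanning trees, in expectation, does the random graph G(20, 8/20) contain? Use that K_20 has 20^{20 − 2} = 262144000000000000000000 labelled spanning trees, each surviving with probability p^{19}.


K_20 has 20^{20 − 2} = 262144000000000000000000 labelled spanning trees.
For each such spanning tree H, let X_H = 1 if all 19 edges of H are present in G. Then P[X_H = 1] = p^{19} = (2/5)^{19} = 524288/19073486328125.
Summing the indicators: E[X] = Σ_H E[X_H] = 262144000000000000000000 · p^{19} = 262144000000000000000000 · 524288/19073486328125 = 36028797018963968/5.
Numerically: E[X] ≈ 7.20576e+15.

E[X] = 262144000000000000000000 · (2/5)^{19} = 36028797018963968/5 ≈ 7.20576e+15.


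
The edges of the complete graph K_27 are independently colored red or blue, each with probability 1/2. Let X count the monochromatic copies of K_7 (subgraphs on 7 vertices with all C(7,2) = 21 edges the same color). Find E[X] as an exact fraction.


Let X = Σ_S X_S over the C(27, 7) = 888030 subsets S of size 7, where X_S = 1 if the K_7 on S is monochromatic.
For a fixed S, the K_7 on S has C(7, 2) = 21 edges. P[all 21 edges red] = (1/2)^21, and likewise for blue, so P[monochromatic] = 2·(1/2)^21 = 2^{1 − 21} = 1/1048576.
By linearity of expectation: E[X] = C(27, 7) · 2^{1 − 21} = 888030 · 1/1048576 = 444015/524288.
Numerically: E[X] ≈ 0.84689.

E[X] = C(27,7)·2^(1−C(7,2)) = 444015/524288 ≈ 0.84689.


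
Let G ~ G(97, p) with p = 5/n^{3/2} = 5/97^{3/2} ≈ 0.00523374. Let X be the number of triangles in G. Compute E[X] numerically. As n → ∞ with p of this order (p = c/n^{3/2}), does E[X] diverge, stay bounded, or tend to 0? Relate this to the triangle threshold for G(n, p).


Number of potential triangles: C(97, 3) = 147440.
Each occurs with probability p³ ≈ (0.00523374)³ ≈ 1.43363042e-07.
By linearity: E[X] = C(97, 3)·p³ ≈ 147440 · 1.43363042e-07 ≈ 0.021137.
Since α = 3/2 > 1, p = c/n^{3/2} = o(1/n) is below the triangle threshold p ~ 1/n. Asymptotically E[X] ~ (c³/6)·n^{3(1−α)} = (5³/6)·n^{-1.5} → 0, so by Markov's inequality G has no triangles w.h.p.

E[X] ≈ 0.021137; in regime p = Θ(1/n^{3/2}) E[X] tends to 0 (below the triangle threshold p ~ 1/n).


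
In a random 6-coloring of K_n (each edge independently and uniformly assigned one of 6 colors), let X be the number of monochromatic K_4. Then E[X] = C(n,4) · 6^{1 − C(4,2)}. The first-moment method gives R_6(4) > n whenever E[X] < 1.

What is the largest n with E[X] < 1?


We need C(n, 4) · 6^{1 − 6} < 1, i.e. C(n, 4) < 6^{6 − 1} = 7776.
Check values of n near the boundary:
  n = 17: C(17, 4) = 2380; 2380 < 7776? YES
  n = 18: C(18, 4) = 3060; 3060 < 7776? YES
  n = 19: C(19, 4) = 3876; 3876 < 7776? YES
  n = 20: C(20, 4) = 4845; 4845 < 7776? YES
  n = 21: C(21, 4) = 5985; 5985 < 7776? YES
  n = 22: C(22, 4) = 7315; 7315 < 7776? YES
  n = 23: C(23, 4) = 8855; 8855 < 7776? NO
  n = 24: C(24, 4) = 10626; 10626 < 7776? NO
  n = 25: C(25, 4) = 12650; 12650 < 7776? NO
The largest n with C(n, 4) < 7776 is n = 22 (where E[X] = 7315/7776 ≈ 0.9407150). Hence R_6(4) > 22, i.e. R_6(4) ≥ 23.

Largest n = 22; hence R_6(4) > 22.


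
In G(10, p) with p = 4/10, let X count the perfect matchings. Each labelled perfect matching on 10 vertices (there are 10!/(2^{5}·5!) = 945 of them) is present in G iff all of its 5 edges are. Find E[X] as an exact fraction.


K_10 has 10!/(2^{5}·5!) = 945 labelled perfect matchings.
For each such perfect matching H, let X_H = 1 if all 5 edges of H are present in G. Then P[X_H = 1] = p^{5} = (2/5)^{5} = 32/3125.
By linearity of expectation: E[X] = Σ_H E[X_H] = 945 · p^{5} = 945 · 32/3125 = 6048/625.
Numerically: E[X] ≈ 9.68.

E[X] = 945 · (2/5)^{5} = 6048/625 ≈ 9.68.


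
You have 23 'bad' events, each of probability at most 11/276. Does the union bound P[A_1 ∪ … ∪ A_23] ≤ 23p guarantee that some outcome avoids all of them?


Union bound: P[∪_{i=1}^{23} A_i] ≤ Σ_i P[A_i] ≤ 23·p = 23·(11/276) = 11/12.
Numerically: 11/12 ≈ 0.916667.
Is 11/12 < 1? YES.
Since P[∪ A_i] ≤ 11/12 < 1, the complement has P[∩ A_i^c] ≥ 1 − 11/12 = 1/12 > 0, so some outcome avoids every A_i.

23·p = 11/12 ≈ 0.916667; existence CERTIFIED by the union bound.


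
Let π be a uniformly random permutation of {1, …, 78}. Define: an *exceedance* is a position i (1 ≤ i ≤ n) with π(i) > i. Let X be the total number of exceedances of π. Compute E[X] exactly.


Write X = Σ_{i=1}^{78} X_i, where X_i = 1_{π(i) > i}.
For each fixed i, π(i) is uniform over {1, …, 78} (marginal of a uniform permutation), so P[π(i) > i] = (n − i)/n. Summing: Σ_{i=1}^{78} (n − i)/n = (0 + 1 + … + 77)/78 = 78(78 − 1)/(2·78) = (78 − 1)/2.
Hence E[X] = Σ_{i=1}^{78} (78 − i)/78 = 77/2 ≈ 38.500.

E[X] = 77/2 = 38.500.


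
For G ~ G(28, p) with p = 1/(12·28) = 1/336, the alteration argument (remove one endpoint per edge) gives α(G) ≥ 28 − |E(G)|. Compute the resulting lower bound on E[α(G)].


E[|E(G)|] = C(28, 2)·p = 378 · (1/336) = 9/8.
E[α(G)] ≥ n − E[|E(G)|] = 28 − 9/8 = 215/8.
Numerically: ≈ 26.875.
(This is only a lower bound; the true E[α(G)] may be larger.)

E[α(G)] ≥ 215/8 ≈ 26.875.


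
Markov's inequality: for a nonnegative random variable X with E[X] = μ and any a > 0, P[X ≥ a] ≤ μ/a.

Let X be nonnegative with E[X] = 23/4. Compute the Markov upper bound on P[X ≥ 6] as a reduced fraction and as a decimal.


μ = E[X] = 23/4, a = 6.
Markov: P[X ≥ 6] ≤ μ/a = (23/4)/6 = 23/24.
Numerically: ≈ 0.958.
(Since a = 6 > μ = 5.750, the bound 23/24 is < 1 and informative.)

P[X ≥ 6] ≤ 23/24 ≈ 0.958.


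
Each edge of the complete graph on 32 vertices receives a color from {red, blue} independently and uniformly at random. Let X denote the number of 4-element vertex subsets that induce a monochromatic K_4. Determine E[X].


Let X = Σ_S X_S over the C(32, 4) = 35960 subsets S of size 4, where X_S = 1 if the K_4 on S is monochromatic.
For a fixed S, the K_4 on S has C(4, 2) = 6 edges. P[all 6 edges red] = (1/2)^6, and likewise for blue, so P[monochromatic] = 2·(1/2)^6 = 2^{1 − 6} = 1/32.
By linearity: E[X] = C(32, 4) · 2^{1 − 6} = 35960 · 1/32 = 4495/4.
Numerically: E[X] ≈ 1123.75000.

E[X] = C(32,4)·2^(1−C(4,2)) = 4495/4 ≈ 1123.75000.


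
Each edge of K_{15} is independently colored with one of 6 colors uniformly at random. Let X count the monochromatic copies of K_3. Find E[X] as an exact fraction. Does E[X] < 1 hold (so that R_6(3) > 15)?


E[X] = C(15, 3) · 6^{1 − 3} = 455 · 6^{−2} = 455/36.
As a reduced fraction: E[X] = 455/36 ≈ 12.63889.
Is E[X] < 1? NO.
Since E[X] ≥ 1, the first-moment bound is inconclusive at n = 15; it does NOT by itself certify R_6(3) > 15.

E[X] = 455/36 ≈ 12.63889; E[X] ≥ 1; first-moment method inconclusive here.


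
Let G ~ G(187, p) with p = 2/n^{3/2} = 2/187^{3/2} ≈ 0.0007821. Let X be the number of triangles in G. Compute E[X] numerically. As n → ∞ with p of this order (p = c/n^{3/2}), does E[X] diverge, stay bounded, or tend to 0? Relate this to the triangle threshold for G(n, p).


Number of potential triangles: C(187, 3) = 1072445.
Each occurs with probability p³ ≈ (0.0007821)³ ≈ 4.784128e-10.
By linearity: E[X] = C(187, 3)·p³ ≈ 1072445 · 4.784128e-10 ≈ 0.0005.
Since α = 3/2 > 1, p = c/n^{3/2} = o(1/n) is below the triangle threshold p ~ 1/n. Asymptotically E[X] ~ (c³/6)·n^{3(1−α)} = (2³/6)·n^{-1.5} → 0, so by Markov's inequality G has no triangles w.h.p.

E[X] ≈ 0.0005; in regime p = Θ(1/n^{3/2}) E[X] tends to 0 (below the triangle threshold p ~ 1/n).
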